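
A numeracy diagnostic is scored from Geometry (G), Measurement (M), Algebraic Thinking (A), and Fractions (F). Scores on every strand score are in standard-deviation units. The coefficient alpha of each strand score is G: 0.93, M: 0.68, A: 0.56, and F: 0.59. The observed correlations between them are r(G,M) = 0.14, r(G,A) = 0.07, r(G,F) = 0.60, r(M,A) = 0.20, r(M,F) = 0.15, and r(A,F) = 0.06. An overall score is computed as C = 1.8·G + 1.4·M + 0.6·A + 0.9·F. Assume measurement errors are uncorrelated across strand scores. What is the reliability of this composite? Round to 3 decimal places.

0.865

Var(C) = 1.8² + 1.4² + 0.6² + 0.9² + 2·[2.52·0.14 + 1.08·0.07 + 1.62·0.60 + 0.84·0.20 + 1.26·0.15 + 0.54·0.06] = 6.37 + 3.5796 = 9.9496.
Under uncorrelated errors the observed covariances equal the true-score covariances, so only the own-variance terms attenuate.
True-score variance = [1.8²·0.93 + 1.4²·0.68 + 0.6²·0.56 + 0.9²·0.59] + 3.5796 = 5.0255 + 3.5796 = 8.6051.
Reliability = 8.6051 / 9.9496 = 0.865.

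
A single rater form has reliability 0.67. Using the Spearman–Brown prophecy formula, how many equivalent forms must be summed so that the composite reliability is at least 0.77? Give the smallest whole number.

k ≥ ρ*(1−ρ₁)/(ρ₁(1−ρ*)) = 0.77·0.33 / (0.67·0.23) = 1.649.
Smallest integer k = 2.

2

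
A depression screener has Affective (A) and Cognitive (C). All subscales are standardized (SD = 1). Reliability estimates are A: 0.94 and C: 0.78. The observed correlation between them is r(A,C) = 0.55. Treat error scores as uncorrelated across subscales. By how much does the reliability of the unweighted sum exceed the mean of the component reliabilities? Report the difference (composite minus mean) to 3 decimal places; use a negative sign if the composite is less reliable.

Var(sum) = 2 + 1.1 = 3.1; true-score variance = 1.72 + 1.1 = 2.82; composite reliability = 0.9097.
Mean component reliability = 0.8600.
Difference = 0.9097 − 0.8600 = 0.050.

0.050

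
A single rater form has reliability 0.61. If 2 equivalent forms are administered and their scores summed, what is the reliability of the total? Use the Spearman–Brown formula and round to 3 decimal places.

0.758

ρ_k = kρ / (1 + (k−1)ρ) = 2·0.61 / (1 + 1·0.61) = 1.220 / 1.610 = 0.758.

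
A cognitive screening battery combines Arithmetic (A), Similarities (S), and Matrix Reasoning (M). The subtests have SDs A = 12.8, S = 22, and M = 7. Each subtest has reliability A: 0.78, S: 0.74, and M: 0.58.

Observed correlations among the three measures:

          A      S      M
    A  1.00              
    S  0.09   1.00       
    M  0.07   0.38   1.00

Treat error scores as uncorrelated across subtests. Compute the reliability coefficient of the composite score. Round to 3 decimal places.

0.792

Var(A+S+M) = 12.8² + 22² + 7² + 2·[12.8·22·0.09 + 12.8·7·0.07 + 22·7·0.38] = 696.84 + 180.272 = 877.112.
With uncorrelated errors the cross-covariances are all true-score covariance, so they carry over unchanged; only the diagonal terms shrink to ρᵢσᵢ².
True-score variance = [12.8²·0.78 + 22²·0.74 + 7²·0.58] + 180.272 = 514.375 + 180.272 = 694.647.
Reliability = 694.647 / 877.112 = 0.792.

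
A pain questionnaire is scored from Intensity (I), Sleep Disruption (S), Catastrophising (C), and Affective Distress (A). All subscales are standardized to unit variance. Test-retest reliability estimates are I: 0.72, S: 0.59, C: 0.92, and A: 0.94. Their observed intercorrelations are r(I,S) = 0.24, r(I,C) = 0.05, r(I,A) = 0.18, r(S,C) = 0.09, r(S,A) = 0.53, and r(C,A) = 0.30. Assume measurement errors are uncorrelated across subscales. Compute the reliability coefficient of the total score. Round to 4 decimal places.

0.8776

Var(I+S+C+A) = 4 + 2·[0.24 + 0.05 + 0.18 + 0.09 + 0.53 + 0.30] = 4 + 2.78 = 6.78.
Because errors are independent across components, Cov(Tᵢ,Tⱼ) = Cov(Xᵢ,Xⱼ); the off-diagonal part of the true-score variance is the same as above.
True-score variance = [0.72 + 0.59 + 0.92 + 0.94] + 2.78 = 3.17 + 2.78 = 5.95.
Reliability = 5.95 / 6.78 = 0.8776.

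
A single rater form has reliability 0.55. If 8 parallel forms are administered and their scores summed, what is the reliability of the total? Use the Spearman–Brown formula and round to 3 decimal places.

0.907

ρ_k = kρ / (1 + (k−1)ρ) = 8·0.55 / (1 + 7·0.55) = 4.400 / 4.850 = 0.907.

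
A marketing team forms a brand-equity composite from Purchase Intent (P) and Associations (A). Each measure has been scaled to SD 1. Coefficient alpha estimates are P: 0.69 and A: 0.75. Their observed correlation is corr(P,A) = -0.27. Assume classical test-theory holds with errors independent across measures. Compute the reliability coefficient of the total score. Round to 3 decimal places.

0.616

Var(P+A) = 2 + 2·[(-0.27)] = 2 − 0.54 = 1.46.
Under uncorrelated errors the observed covariances equal the true-score covariances, so only the own-variance terms attenuate.
True-score variance = [0.69 + 0.75] − 0.54 = 1.44 − 0.54 = 0.9.
Reliability = 0.9 / 1.46 = 0.616.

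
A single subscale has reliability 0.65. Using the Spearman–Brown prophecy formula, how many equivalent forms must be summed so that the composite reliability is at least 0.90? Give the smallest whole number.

5

k ≥ ρ*(1−ρ₁)/(ρ₁(1−ρ*)) = 0.90·0.35 / (0.65·0.10) = 4.846.
Smallest integer k = 5.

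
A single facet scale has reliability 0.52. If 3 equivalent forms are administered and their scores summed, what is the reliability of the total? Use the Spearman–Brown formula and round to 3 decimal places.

0.765

ρ_k = kρ / (1 + (k−1)ρ) = 3·0.52 / (1 + 2·0.52) = 1.560 / 2.040 = 0.765.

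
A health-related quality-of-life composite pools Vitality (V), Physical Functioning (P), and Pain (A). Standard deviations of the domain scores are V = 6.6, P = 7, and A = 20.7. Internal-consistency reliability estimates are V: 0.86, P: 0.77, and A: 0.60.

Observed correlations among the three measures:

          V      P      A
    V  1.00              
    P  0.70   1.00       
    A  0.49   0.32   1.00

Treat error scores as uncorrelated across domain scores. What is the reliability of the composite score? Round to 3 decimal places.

0.768

Var(V+P+A) = 6.6² + 7² + 20.7² + 2·[6.6·7·0.70 + 6.6·20.7·0.49 + 7·20.7·0.32] = 521.05 + 291.304 = 812.354.
Under uncorrelated errors the observed covariances equal the true-score covariances, so only the own-variance terms attenuate.
True-score variance = [6.6²·0.86 + 7²·0.77 + 20.7²·0.60] + 291.304 = 332.286 + 291.304 = 623.589.
Reliability = 623.589 / 812.354 = 0.768.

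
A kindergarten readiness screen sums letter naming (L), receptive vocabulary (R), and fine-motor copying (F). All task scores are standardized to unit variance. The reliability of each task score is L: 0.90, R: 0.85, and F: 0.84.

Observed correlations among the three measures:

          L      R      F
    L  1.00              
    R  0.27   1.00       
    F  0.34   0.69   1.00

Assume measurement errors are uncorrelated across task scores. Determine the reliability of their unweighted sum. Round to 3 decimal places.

0.927

Var(L+R+F) = 3 + 2·[0.27 + 0.34 + 0.69] = 3 + 2.6 = 5.6.
Under uncorrelated errors the observed covariances equal the true-score covariances, so only the own-variance terms attenuate.
True-score variance = [0.90 + 0.85 + 0.84] + 2.6 = 2.59 + 2.6 = 5.19.
Reliability = 5.19 / 5.6 = 0.927.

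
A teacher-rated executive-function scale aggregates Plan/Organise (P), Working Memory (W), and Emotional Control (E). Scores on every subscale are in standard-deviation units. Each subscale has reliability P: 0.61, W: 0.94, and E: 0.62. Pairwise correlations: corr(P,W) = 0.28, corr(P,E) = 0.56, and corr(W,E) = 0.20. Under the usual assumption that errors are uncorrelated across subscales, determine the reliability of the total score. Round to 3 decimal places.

0.837

Var(P+W+E) = 3 + 2·[0.28 + 0.56 + 0.20] = 3 + 2.08 = 5.08.
Under uncorrelated errors the observed covariances equal the true-score covariances, so only the own-variance terms attenuate.
True-score variance = [0.61 + 0.94 + 0.62] + 2.08 = 2.17 + 2.08 = 4.25.
Reliability = 4.25 / 5.08 = 0.837.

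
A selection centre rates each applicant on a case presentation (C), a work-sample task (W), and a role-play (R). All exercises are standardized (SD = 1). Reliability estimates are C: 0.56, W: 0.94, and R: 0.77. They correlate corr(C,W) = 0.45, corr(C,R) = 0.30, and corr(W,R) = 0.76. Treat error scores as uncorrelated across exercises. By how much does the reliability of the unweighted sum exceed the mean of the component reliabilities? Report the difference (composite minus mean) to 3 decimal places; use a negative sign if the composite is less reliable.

Var(sum) = 3 + 3.02 = 6.02; true-score variance = 2.27 + 3.02 = 5.29; composite reliability = 0.8787.
Mean component reliability = 0.7567.
Difference = 0.8787 − 0.7567 = 0.122.

0.122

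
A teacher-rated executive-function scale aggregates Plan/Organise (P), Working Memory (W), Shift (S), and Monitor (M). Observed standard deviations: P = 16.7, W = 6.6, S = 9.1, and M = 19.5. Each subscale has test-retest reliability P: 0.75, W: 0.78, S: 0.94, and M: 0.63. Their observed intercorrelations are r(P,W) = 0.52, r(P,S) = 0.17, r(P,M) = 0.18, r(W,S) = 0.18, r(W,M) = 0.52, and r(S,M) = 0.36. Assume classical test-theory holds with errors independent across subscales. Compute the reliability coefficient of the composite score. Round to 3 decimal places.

Var(P+W+S+M) = 16.7² + 6.6² + 9.1² + 19.5² + 2·[16.7·6.6·0.52 + 16.7·9.1·0.17 + 16.7·19.5·0.18 + 6.6·9.1·0.18 + 6.6·19.5·0.52 + 9.1·19.5·0.36] = 785.51 + 566.766 = 1352.28.
Because errors are independent across components, Cov(Tᵢ,Tⱼ) = Cov(Xᵢ,Xⱼ); the off-diagonal part of the true-score variance is the same as above.
True-score variance = [16.7²·0.75 + 6.6²·0.78 + 9.1²·0.94 + 19.5²·0.63] + 566.766 = 560.543 + 566.766 = 1127.31.
Reliability = 1127.31 / 1352.28 = 0.834.

0.834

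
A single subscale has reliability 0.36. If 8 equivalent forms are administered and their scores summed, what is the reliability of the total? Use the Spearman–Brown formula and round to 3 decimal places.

ρ_k = kρ / (1 + (k−1)ρ) = 8·0.36 / (1 + 7·0.36) = 2.880 / 3.520 = 0.818.

0.818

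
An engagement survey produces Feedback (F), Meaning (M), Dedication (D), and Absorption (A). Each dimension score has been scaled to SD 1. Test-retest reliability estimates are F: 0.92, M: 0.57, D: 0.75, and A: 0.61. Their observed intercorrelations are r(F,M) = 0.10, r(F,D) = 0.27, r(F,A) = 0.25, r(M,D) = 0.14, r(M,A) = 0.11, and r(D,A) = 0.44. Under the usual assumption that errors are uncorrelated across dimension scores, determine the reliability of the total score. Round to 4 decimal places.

0.8263

Var(F+M+D+A) = 4 + 2·[0.10 + 0.27 + 0.25 + 0.14 + 0.11 + 0.44] = 4 + 2.62 = 6.62.
With uncorrelated errors the cross-covariances are all true-score covariance, so they carry over unchanged; only the diagonal terms shrink to ρᵢσᵢ².
True-score variance = [0.92 + 0.57 + 0.75 + 0.61] + 2.62 = 2.85 + 2.62 = 5.47.
Reliability = 5.47 / 6.62 = 0.8263.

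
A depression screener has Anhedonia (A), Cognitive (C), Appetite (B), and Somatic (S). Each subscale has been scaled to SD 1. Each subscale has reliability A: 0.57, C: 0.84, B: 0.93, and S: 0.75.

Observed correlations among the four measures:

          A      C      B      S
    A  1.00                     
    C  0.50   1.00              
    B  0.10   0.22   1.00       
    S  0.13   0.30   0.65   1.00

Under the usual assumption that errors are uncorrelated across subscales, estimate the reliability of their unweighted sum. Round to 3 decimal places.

0.883

Var(A+C+B+S) = 4 + 2·[0.50 + 0.10 + 0.13 + 0.22 + 0.30 + 0.65] = 4 + 3.8 = 7.8.
Under uncorrelated errors the observed covariances equal the true-score covariances, so only the own-variance terms attenuate.
True-score variance = [0.57 + 0.84 + 0.93 + 0.75] + 3.8 = 3.09 + 3.8 = 6.89.
Reliability = 6.89 / 7.8 = 0.883.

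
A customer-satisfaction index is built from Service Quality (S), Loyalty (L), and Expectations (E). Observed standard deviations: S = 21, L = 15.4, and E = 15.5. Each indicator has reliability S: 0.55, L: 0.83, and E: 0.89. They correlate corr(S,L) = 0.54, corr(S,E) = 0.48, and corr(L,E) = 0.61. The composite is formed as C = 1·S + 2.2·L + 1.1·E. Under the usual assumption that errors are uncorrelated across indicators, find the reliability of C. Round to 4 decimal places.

0.8849

Var(C) = 21² + 2.2²·15.4² + 1.1²·15.5² + 2·[2.2·21·15.4·0.54 + 1.1·21·15.5·0.48 + 2.42·15.4·15.5·0.61] = 1879.56 + 1816.86 = 3696.42.
Under uncorrelated errors the observed covariances equal the true-score covariances, so only the own-variance terms attenuate.
True-score variance = [21²·0.55 + 2.2²·15.4²·0.83 + 1.1²·15.5²·0.89] + 1816.86 = 1453.99 + 1816.86 = 3270.86.
Reliability = 3270.86 / 3696.42 = 0.8849.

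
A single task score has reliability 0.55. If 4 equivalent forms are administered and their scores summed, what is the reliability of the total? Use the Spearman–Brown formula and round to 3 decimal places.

ρ_k = kρ / (1 + (k−1)ρ) = 4·0.55 / (1 + 3·0.55) = 2.200 / 2.650 = 0.830.

0.830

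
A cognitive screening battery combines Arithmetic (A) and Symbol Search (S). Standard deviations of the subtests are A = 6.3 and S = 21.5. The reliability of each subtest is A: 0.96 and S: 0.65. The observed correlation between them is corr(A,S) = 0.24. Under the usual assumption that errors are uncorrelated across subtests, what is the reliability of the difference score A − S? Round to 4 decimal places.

Var(A−S) = 6.3² + 21.5² − 2·6.3·21.5·0.24 = 501.94 − 65.016 = 436.924.
Because errors are independent across components, Cov(Tᵢ,Tⱼ) = Cov(Xᵢ,Xⱼ); the off-diagonal part of the true-score variance is the same as above.
True-score variance = [6.3²·0.96 + 21.5²·0.65] − 65.016 = 338.565 − 65.016 = 273.549.
Reliability = 273.549 / 436.924 = 0.6261.

0.6261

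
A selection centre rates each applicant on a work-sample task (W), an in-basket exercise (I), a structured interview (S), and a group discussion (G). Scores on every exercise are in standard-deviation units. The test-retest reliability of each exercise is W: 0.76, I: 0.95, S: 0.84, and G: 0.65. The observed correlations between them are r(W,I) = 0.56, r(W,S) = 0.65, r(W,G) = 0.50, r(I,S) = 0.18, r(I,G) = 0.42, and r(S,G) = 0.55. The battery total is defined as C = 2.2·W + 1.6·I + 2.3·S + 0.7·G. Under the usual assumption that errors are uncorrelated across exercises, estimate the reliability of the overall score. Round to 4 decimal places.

0.9212

Var(C) = 2.2² + 1.6² + 2.3² + 0.7² + 2·[3.52·0.56 + 5.06·0.65 + 1.54·0.50 + 3.68·0.18 + 1.12·0.42 + 1.61·0.55] = 13.18 + 16.097 = 29.277.
Under uncorrelated errors the observed covariances equal the true-score covariances, so only the own-variance terms attenuate.
True-score variance = [2.2²·0.76 + 1.6²·0.95 + 2.3²·0.84 + 0.7²·0.65] + 16.097 = 10.8725 + 16.097 = 26.9695.
Reliability = 26.9695 / 29.277 = 0.9212.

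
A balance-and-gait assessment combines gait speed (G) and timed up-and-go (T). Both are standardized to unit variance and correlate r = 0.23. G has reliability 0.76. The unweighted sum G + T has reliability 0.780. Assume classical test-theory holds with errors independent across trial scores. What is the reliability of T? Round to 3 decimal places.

Var(G+T) = 2 + 2·0.23 = 2.460.
True-score variance = ρ_G + ρ_T + 2·0.23, so 0.780 = (0.76 + ρ_T + 0.46) / 2.460.
ρ_T = 0.780·2.460 − 0.76 − 0.46 = 0.699.

0.699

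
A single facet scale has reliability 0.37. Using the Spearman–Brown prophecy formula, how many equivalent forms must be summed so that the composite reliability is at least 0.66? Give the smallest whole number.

k ≥ ρ*(1−ρ₁)/(ρ₁(1−ρ*)) = 0.66·0.63 / (0.37·0.34) = 3.305.
Smallest integer k = 4.

4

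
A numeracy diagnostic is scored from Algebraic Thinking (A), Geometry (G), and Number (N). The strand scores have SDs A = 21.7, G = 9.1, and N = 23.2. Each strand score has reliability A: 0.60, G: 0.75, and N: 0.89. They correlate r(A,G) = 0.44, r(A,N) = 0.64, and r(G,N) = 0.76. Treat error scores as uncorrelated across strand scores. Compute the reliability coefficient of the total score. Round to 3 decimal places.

Var(A+G+N) = 21.7² + 9.1² + 23.2² + 2·[21.7·9.1·0.44 + 21.7·23.2·0.64 + 9.1·23.2·0.76] = 1091.94 + 1139.08 = 2231.02.
Under uncorrelated errors the observed covariances equal the true-score covariances, so only the own-variance terms attenuate.
True-score variance = [21.7²·0.60 + 9.1²·0.75 + 23.2²·0.89] + 1139.08 = 823.675 + 1139.08 = 1962.75.
Reliability = 1962.75 / 2231.02 = 0.880.

0.880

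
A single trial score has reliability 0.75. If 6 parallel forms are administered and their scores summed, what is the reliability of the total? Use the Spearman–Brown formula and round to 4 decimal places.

0.9474

ρ_k = kρ / (1 + (k−1)ρ) = 6·0.75 / (1 + 5·0.75) = 4.500 / 4.750 = 0.9474.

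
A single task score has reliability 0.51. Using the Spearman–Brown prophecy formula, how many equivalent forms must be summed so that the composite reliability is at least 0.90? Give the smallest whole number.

k ≥ ρ*(1−ρ₁)/(ρ₁(1−ρ*)) = 0.90·0.49 / (0.51·0.10) = 8.647.
Smallest integer k = 9.

9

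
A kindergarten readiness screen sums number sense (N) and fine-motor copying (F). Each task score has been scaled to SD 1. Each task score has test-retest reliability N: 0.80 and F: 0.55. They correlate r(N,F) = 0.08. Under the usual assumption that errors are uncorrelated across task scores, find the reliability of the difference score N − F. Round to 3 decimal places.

Var(N−F) = 1 + 1 − 2·0.08 = 2 − 0.16 = 1.84.
Under uncorrelated errors the observed covariances equal the true-score covariances, so only the own-variance terms attenuate.
True-score variance = [0.80 + 0.55] − 0.16 = 1.35 − 0.16 = 1.19.
Reliability = 1.19 / 1.84 = 0.647.

0.647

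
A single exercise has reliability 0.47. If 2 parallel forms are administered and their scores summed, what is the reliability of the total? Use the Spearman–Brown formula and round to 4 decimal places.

0.6395

ρ_k = kρ / (1 + (k−1)ρ) = 2·0.47 / (1 + 1·0.47) = 0.940 / 1.470 = 0.6395.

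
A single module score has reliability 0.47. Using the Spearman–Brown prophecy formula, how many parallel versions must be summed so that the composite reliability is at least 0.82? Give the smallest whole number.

6

k ≥ ρ*(1−ρ₁)/(ρ₁(1−ρ*)) = 0.82·0.53 / (0.47·0.18) = 5.137.
Smallest integer k = 6.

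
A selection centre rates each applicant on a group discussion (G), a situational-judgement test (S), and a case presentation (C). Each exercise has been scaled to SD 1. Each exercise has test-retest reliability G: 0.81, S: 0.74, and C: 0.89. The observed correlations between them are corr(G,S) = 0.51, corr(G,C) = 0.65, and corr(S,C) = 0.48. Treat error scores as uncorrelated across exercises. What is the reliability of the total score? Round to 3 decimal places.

Var(G+S+C) = 3 + 2·[0.51 + 0.65 + 0.48] = 3 + 3.28 = 6.28.
Because errors are independent across components, Cov(Tᵢ,Tⱼ) = Cov(Xᵢ,Xⱼ); the off-diagonal part of the true-score variance is the same as above.
True-score variance = [0.81 + 0.74 + 0.89] + 3.28 = 2.44 + 3.28 = 5.72.
Reliability = 5.72 / 6.28 = 0.911.

0.911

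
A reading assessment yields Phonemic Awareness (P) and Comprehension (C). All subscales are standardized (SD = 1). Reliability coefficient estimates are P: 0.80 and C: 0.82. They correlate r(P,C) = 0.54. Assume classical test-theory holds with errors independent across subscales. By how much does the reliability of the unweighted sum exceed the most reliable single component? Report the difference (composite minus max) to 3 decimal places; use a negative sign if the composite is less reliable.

0.057

Var(sum) = 2 + 1.08 = 3.08; true-score variance = 1.62 + 1.08 = 2.7; composite reliability = 0.8766.
Max component reliability = 0.8200.
Difference = 0.8766 − 0.8200 = 0.057.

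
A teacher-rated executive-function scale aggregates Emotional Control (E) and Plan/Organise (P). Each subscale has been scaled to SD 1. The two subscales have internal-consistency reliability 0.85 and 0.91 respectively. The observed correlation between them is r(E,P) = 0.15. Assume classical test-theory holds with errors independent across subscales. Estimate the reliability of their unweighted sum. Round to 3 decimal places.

Var(E+P) = 2 + 2·[0.15] = 2 + 0.3 = 2.3.
Under uncorrelated errors the observed covariances equal the true-score covariances, so only the own-variance terms attenuate.
True-score variance = [0.85 + 0.91] + 0.3 = 1.76 + 0.3 = 2.06.
Reliability = 2.06 / 2.3 = 0.896.

0.896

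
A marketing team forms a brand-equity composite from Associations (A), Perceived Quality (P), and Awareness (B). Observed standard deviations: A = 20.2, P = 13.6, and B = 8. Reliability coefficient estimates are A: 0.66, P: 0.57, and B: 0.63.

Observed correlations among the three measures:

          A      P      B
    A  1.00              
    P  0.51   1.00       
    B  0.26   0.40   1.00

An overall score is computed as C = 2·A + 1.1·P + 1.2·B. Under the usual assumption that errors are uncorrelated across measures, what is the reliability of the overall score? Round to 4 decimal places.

Var(C) = 2²·20.2² + 1.1²·13.6² + 1.2²·8² + 2·[2.2·20.2·13.6·0.51 + 2.4·20.2·8·0.26 + 1.32·13.6·8·0.40] = 1948.12 + 933.041 = 2881.16.
Under uncorrelated errors the observed covariances equal the true-score covariances, so only the own-variance terms attenuate.
True-score variance = [2²·20.2²·0.66 + 1.1²·13.6²·0.57 + 1.2²·8²·0.63] + 933.041 = 1262.85 + 933.041 = 2195.89.
Reliability = 2195.89 / 2881.16 = 0.7622.

0.7622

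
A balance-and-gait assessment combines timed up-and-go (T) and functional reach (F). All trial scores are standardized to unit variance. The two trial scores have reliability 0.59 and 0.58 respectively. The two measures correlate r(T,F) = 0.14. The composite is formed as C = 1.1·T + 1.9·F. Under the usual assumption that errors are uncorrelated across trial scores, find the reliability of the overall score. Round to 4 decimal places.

0.6277

Var(C) = 1.1² + 1.9² + 2·[2.09·0.14] = 4.82 + 0.5852 = 5.4052.
Under uncorrelated errors the observed covariances equal the true-score covariances, so only the own-variance terms attenuate.
True-score variance = [1.1²·0.59 + 1.9²·0.58] + 0.5852 = 2.8077 + 0.5852 = 3.3929.
Reliability = 3.3929 / 5.4052 = 0.6277.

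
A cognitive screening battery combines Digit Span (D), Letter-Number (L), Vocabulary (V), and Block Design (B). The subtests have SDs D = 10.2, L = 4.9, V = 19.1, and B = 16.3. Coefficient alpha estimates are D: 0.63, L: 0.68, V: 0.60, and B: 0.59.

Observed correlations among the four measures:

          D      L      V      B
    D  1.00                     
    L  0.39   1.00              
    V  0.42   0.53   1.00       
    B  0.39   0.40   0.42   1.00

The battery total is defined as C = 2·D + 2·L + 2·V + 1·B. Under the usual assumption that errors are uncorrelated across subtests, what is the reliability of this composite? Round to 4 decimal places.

Var(C) = 2²·10.2² + 2²·4.9² + 2²·19.1² + 16.3² + 2·[4·10.2·4.9·0.39 + 4·10.2·19.1·0.42 + 2·10.2·16.3·0.39 + 4·4.9·19.1·0.53 + 2·4.9·16.3·0.40 + 2·19.1·16.3·0.42] = 2237.13 + 2117.55 = 4354.68.
Under uncorrelated errors the observed covariances equal the true-score covariances, so only the own-variance terms attenuate.
True-score variance = [2²·10.2²·0.63 + 2²·4.9²·0.68 + 2²·19.1²·0.60 + 16.3²·0.59] + 2117.55 = 1359.79 + 2117.55 = 3477.34.
Reliability = 3477.34 / 4354.68 = 0.7985.

0.7985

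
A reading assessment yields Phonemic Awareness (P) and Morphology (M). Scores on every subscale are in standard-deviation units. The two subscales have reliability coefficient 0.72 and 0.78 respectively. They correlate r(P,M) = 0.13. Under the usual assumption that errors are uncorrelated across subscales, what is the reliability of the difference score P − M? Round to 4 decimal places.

0.7126

Var(P−M) = 1 + 1 − 2·0.13 = 2 − 0.26 = 1.74.
Because errors are independent across components, Cov(Tᵢ,Tⱼ) = Cov(Xᵢ,Xⱼ); the off-diagonal part of the true-score variance is the same as above.
True-score variance = [0.72 + 0.78] − 0.26 = 1.5 − 0.26 = 1.24.
Reliability = 1.24 / 1.74 = 0.7126.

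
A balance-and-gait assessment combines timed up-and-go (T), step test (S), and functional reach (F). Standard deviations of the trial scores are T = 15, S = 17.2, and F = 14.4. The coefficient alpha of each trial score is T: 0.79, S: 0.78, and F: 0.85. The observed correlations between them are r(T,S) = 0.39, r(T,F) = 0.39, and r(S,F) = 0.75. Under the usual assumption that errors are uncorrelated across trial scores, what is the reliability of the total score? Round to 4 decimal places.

0.9024

Var(T+S+F) = 15² + 17.2² + 14.4² + 2·[15·17.2·0.39 + 15·14.4·0.39 + 17.2·14.4·0.75] = 728.2 + 741.24 = 1469.44.
Under uncorrelated errors the observed covariances equal the true-score covariances, so only the own-variance terms attenuate.
True-score variance = [15²·0.79 + 17.2²·0.78 + 14.4²·0.85] + 741.24 = 584.761 + 741.24 = 1326.
Reliability = 1326 / 1469.44 = 0.9024.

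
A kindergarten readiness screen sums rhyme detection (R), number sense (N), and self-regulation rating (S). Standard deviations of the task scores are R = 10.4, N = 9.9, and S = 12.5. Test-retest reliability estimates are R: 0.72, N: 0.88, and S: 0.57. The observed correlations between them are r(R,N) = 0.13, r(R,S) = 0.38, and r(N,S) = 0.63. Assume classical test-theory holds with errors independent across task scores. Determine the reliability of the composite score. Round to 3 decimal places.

0.830

Var(R+N+S) = 10.4² + 9.9² + 12.5² + 2·[10.4·9.9·0.13 + 10.4·12.5·0.38 + 9.9·12.5·0.63] = 362.42 + 281.495 = 643.915.
Under uncorrelated errors the observed covariances equal the true-score covariances, so only the own-variance terms attenuate.
True-score variance = [10.4²·0.72 + 9.9²·0.88 + 12.5²·0.57] + 281.495 = 253.186 + 281.495 = 534.681.
Reliability = 534.681 / 643.915 = 0.830.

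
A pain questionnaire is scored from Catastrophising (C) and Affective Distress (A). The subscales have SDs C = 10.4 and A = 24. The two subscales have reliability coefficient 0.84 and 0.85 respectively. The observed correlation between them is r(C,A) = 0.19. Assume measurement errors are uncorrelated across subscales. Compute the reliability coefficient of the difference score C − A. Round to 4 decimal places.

0.8240

Var(C−A) = 10.4² + 24² − 2·10.4·24·0.19 = 684.16 − 94.848 = 589.312.
With uncorrelated errors the cross-covariances are all true-score covariance, so they carry over unchanged; only the diagonal terms shrink to ρᵢσᵢ².
True-score variance = [10.4²·0.84 + 24²·0.85] − 94.848 = 580.454 − 94.848 = 485.606.
Reliability = 485.606 / 589.312 = 0.8240.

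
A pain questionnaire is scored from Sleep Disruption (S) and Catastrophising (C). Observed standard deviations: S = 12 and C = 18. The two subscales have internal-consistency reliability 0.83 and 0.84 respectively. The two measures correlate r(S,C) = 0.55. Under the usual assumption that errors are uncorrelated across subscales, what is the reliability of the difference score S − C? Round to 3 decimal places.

Var(S−C) = 12² + 18² − 2·12·18·0.55 = 468 − 237.6 = 230.4.
Under uncorrelated errors the observed covariances equal the true-score covariances, so only the own-variance terms attenuate.
True-score variance = [12²·0.83 + 18²·0.84] − 237.6 = 391.68 − 237.6 = 154.08.
Reliability = 154.08 / 230.4 = 0.669.

0.669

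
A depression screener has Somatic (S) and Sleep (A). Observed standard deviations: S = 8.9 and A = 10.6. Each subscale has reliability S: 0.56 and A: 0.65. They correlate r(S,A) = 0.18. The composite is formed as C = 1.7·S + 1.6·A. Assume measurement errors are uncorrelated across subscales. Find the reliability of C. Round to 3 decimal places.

0.669

Var(C) = 1.7²·8.9² + 1.6²·10.6² + 2·[2.72·8.9·10.6·0.18] = 516.559 + 92.3777 = 608.936.
With uncorrelated errors the cross-covariances are all true-score covariance, so they carry over unchanged; only the diagonal terms shrink to ρᵢσᵢ².
True-score variance = [1.7²·8.9²·0.56 + 1.6²·10.6²·0.65] + 92.3777 = 315.161 + 92.3777 = 407.538.
Reliability = 407.538 / 608.936 = 0.669.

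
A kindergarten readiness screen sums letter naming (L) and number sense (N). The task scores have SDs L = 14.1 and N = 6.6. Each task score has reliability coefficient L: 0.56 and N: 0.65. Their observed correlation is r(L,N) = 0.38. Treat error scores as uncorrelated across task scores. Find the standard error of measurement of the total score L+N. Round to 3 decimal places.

10.135

Var(total) = 242.37 + 70.7256 = 313.096.
True-score variance = 139.648 + 70.7256 = 210.373, so reliability = 0.6719.
Error variance = 313.096 − 210.373 = 102.722; SEM = √102.722 = 10.135.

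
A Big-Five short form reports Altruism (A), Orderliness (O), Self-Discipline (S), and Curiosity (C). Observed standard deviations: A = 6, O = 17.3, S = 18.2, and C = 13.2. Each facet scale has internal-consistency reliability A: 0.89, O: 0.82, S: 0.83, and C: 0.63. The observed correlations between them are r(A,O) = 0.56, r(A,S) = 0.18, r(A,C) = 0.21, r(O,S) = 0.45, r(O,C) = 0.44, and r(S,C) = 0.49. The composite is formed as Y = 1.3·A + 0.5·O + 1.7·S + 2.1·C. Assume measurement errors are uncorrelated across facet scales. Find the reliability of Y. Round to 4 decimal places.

0.8629

Var(Y) = 1.3²·6² + 0.5²·17.3² + 1.7²·18.2² + 2.1²·13.2² + 2·[0.65·6·17.3·0.56 + 2.21·6·18.2·0.18 + 2.73·6·13.2·0.21 + 0.85·17.3·18.2·0.45 + 1.05·17.3·13.2·0.44 + 3.57·18.2·13.2·0.49] = 1861.34 + 1545.63 = 3406.98.
Because errors are independent across components, Cov(Tᵢ,Tⱼ) = Cov(Xᵢ,Xⱼ); the off-diagonal part of the true-score variance is the same as above.
True-score variance = [1.3²·6²·0.89 + 0.5²·17.3²·0.82 + 1.7²·18.2²·0.83 + 2.1²·13.2²·0.63] + 1545.63 = 1394.14 + 1545.63 = 2939.77.
Reliability = 2939.77 / 3406.98 = 0.8629.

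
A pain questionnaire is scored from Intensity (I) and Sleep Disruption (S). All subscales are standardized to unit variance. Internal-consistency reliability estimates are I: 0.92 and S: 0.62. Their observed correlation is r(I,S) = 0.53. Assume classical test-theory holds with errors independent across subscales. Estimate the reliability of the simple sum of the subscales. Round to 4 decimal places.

Var(I+S) = 2 + 2·[0.53] = 2 + 1.06 = 3.06.
Under uncorrelated errors the observed covariances equal the true-score covariances, so only the own-variance terms attenuate.
True-score variance = [0.92 + 0.62] + 1.06 = 1.54 + 1.06 = 2.6.
Reliability = 2.6 / 3.06 = 0.8497.

0.8497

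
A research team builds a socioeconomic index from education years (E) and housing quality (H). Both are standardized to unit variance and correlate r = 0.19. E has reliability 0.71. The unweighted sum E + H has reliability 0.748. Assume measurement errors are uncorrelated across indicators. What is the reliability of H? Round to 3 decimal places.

Var(E+H) = 2 + 2·0.19 = 2.380.
True-score variance = ρ_E + ρ_H + 2·0.19, so 0.748 = (0.71 + ρ_H + 0.38) / 2.380.
ρ_H = 0.748·2.380 − 0.71 − 0.38 = 0.690.

0.690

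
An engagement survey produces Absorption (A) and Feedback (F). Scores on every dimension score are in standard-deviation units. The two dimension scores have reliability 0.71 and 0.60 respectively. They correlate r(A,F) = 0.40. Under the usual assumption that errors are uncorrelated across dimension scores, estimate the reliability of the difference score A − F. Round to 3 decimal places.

0.425

Var(A−F) = 1 + 1 − 2·0.40 = 2 − 0.8 = 1.2.
Under uncorrelated errors the observed covariances equal the true-score covariances, so only the own-variance terms attenuate.
True-score variance = [0.71 + 0.60] − 0.8 = 1.31 − 0.8 = 0.51.
Reliability = 0.51 / 1.2 = 0.425.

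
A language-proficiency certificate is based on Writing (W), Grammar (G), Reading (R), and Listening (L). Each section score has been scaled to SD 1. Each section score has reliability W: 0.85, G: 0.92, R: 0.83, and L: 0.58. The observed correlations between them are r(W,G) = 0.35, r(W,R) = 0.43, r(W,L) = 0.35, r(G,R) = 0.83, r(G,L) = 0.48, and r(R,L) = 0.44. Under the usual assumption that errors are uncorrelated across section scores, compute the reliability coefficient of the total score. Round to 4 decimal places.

Var(W+G+R+L) = 4 + 2·[0.35 + 0.43 + 0.35 + 0.83 + 0.48 + 0.44] = 4 + 5.76 = 9.76.
With uncorrelated errors the cross-covariances are all true-score covariance, so they carry over unchanged; only the diagonal terms shrink to ρᵢσᵢ².
True-score variance = [0.85 + 0.92 + 0.83 + 0.58] + 5.76 = 3.18 + 5.76 = 8.94.
Reliability = 8.94 / 9.76 = 0.9160.

0.9160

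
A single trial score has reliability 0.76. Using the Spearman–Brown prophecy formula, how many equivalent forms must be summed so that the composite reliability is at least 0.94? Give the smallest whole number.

5

k ≥ ρ*(1−ρ₁)/(ρ₁(1−ρ*)) = 0.94·0.24 / (0.76·0.06) = 4.947.
Smallest integer k = 5.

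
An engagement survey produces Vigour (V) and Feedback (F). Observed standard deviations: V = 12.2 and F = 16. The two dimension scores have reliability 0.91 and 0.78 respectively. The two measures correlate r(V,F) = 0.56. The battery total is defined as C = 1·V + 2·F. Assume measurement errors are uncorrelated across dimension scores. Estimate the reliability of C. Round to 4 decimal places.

0.8518

Var(C) = 12.2² + 2²·16² + 2·[2·12.2·16·0.56] = 1172.84 + 437.248 = 1610.09.
Because errors are independent across components, Cov(Tᵢ,Tⱼ) = Cov(Xᵢ,Xⱼ); the off-diagonal part of the true-score variance is the same as above.
True-score variance = [12.2²·0.91 + 2²·16²·0.78] + 437.248 = 934.164 + 437.248 = 1371.41.
Reliability = 1371.41 / 1610.09 = 0.8518.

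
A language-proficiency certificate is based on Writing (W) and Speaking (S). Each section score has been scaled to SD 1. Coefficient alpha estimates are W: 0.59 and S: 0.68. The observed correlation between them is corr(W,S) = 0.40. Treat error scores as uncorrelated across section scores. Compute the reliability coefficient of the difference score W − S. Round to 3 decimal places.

0.392

Var(W−S) = 1 + 1 − 2·0.40 = 2 − 0.8 = 1.2.
With uncorrelated errors the cross-covariances are all true-score covariance, so they carry over unchanged; only the diagonal terms shrink to ρᵢσᵢ².
True-score variance = [0.59 + 0.68] − 0.8 = 1.27 − 0.8 = 0.47.
Reliability = 0.47 / 1.2 = 0.392.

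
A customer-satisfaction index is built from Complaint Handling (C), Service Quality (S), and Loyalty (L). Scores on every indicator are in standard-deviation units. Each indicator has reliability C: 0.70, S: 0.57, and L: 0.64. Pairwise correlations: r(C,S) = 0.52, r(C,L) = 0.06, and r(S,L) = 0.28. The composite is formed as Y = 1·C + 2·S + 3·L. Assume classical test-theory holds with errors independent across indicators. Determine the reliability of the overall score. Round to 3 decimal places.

Var(Y) = 1 + 2² + 3² + 2·[2·0.52 + 3·0.06 + 6·0.28] = 14 + 5.8 = 19.8.
With uncorrelated errors the cross-covariances are all true-score covariance, so they carry over unchanged; only the diagonal terms shrink to ρᵢσᵢ².
True-score variance = [0.70 + 2²·0.57 + 3²·0.64] + 5.8 = 8.74 + 5.8 = 14.54.
Reliability = 14.54 / 19.8 = 0.734.

0.734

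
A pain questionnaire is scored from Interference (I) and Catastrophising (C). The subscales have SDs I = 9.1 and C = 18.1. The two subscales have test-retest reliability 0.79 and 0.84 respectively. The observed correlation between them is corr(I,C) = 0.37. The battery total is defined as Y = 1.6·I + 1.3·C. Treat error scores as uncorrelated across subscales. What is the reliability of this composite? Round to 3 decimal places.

Var(Y) = 1.6²·9.1² + 1.3²·18.1² + 2·[2.08·9.1·18.1·0.37] = 765.655 + 253.522 = 1019.18.
Because errors are independent across components, Cov(Tᵢ,Tⱼ) = Cov(Xᵢ,Xⱼ); the off-diagonal part of the true-score variance is the same as above.
True-score variance = [1.6²·9.1²·0.79 + 1.3²·18.1²·0.84] + 253.522 = 632.55 + 253.522 = 886.072.
Reliability = 886.072 / 1019.18 = 0.869.

0.869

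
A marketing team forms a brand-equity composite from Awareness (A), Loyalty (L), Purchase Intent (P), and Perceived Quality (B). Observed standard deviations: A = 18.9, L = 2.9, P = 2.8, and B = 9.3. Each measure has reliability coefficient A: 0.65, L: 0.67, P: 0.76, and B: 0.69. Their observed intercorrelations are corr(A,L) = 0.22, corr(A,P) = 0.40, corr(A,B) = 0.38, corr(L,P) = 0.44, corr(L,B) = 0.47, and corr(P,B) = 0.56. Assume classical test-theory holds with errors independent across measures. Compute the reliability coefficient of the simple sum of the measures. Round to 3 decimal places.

Var(A+L+P+B) = 18.9² + 2.9² + 2.8² + 9.3² + 2·[18.9·2.9·0.22 + 18.9·2.8·0.40 + 18.9·9.3·0.38 + 2.9·2.8·0.44 + 2.9·9.3·0.47 + 2.8·9.3·0.56] = 459.95 + 261.7 = 721.65.
With uncorrelated errors the cross-covariances are all true-score covariance, so they carry over unchanged; only the diagonal terms shrink to ρᵢσᵢ².
True-score variance = [18.9²·0.65 + 2.9²·0.67 + 2.8²·0.76 + 9.3²·0.69] + 261.7 = 303.458 + 261.7 = 565.158.
Reliability = 565.158 / 721.65 = 0.783.

0.783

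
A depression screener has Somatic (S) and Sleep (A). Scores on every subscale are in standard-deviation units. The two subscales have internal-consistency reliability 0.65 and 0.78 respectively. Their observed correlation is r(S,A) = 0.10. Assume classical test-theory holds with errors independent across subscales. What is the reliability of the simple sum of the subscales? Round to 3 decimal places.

Var(S+A) = 2 + 2·[0.10] = 2 + 0.2 = 2.2.
Because errors are independent across components, Cov(Tᵢ,Tⱼ) = Cov(Xᵢ,Xⱼ); the off-diagonal part of the true-score variance is the same as above.
True-score variance = [0.65 + 0.78] + 0.2 = 1.43 + 0.2 = 1.63.
Reliability = 1.63 / 2.2 = 0.741.

0.741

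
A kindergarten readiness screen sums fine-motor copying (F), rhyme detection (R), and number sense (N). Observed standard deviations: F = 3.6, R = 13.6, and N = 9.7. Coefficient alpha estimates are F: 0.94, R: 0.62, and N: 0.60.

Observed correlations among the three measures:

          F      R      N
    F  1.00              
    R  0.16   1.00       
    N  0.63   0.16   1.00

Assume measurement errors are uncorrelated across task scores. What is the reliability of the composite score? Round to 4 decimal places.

0.7240

Var(F+R+N) = 3.6² + 13.6² + 9.7² + 2·[3.6·13.6·0.16 + 3.6·9.7·0.63 + 13.6·9.7·0.16] = 292.01 + 101.881 = 393.891.
Under uncorrelated errors the observed covariances equal the true-score covariances, so only the own-variance terms attenuate.
True-score variance = [3.6²·0.94 + 13.6²·0.62 + 9.7²·0.60] + 101.881 = 183.312 + 101.881 = 285.192.
Reliability = 285.192 / 393.891 = 0.7240.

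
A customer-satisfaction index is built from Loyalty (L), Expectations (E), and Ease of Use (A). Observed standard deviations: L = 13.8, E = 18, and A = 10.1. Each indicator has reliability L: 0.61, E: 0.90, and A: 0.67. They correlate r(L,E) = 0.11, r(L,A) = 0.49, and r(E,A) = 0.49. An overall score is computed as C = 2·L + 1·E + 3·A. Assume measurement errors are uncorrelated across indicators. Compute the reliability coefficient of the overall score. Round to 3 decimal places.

Var(C) = 2²·13.8² + 18² + 3²·10.1² + 2·[2·13.8·18·0.11 + 6·13.8·10.1·0.49 + 3·18·10.1·0.49] = 2003.85 + 1463.34 = 3467.19.
Under uncorrelated errors the observed covariances equal the true-score covariances, so only the own-variance terms attenuate.
True-score variance = [2²·13.8²·0.61 + 18²·0.90 + 3²·10.1²·0.67] + 1463.34 = 1371.39 + 1463.34 = 2834.74.
Reliability = 2834.74 / 3467.19 = 0.818.

0.818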